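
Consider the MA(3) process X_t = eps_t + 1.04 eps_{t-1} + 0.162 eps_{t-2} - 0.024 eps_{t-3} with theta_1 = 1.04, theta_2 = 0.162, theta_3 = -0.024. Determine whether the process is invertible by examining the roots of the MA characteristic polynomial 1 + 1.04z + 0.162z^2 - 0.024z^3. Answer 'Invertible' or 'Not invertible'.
\text{Invertible}

The MA(q) characteristic polynomial is P(z) = 1 + 1.04z + 0.162z^2 - 0.024z^3.
Invertibility requires all roots to lie outside the unit circle, i.e. |z| > 1 for every root.
Degree 3: look for a simple real root z0 first, then factor out (1 - z/z0) and solve the remaining quadratic.
Testing z0 = -1.25: P(-1.25) = 1 + (1.04)(-1.25) + (0.162)(-1.25)^2 + (-0.024)(-1.25)^3
  = 1 + (-1.3) + (0.253125) + (0.046875) = 0.  So z_0 = -1.25 is a root, |z_0| = 1.25.
Divide out the factor (1 + 0.8 z) = (1 - z/z0) (since 1/z0 = -0.8):
  P(z) = (1 + 0.8 z)(1 + (0.24) z + (-0.03) z^2)
  [check: z-coef 0.24 - (-0.8) = 1.04; z^2-coef -0.03 - (-0.8)(0.24) = 0.162; z^3-coef -(-0.8)(-0.03) = -0.024.]
Remaining roots from the quadratic factor 1 + (0.24) z + (-0.03) z^2:
  Set 1 + (0.24) z + (-0.03) z^2 = 0, i.e. a z^2 + b z + c = 0 with a = -0.03, b = 0.24, c = 1.
  Discriminant D = b^2 - 4ac = (0.24)^2 - 4*(-0.03)*1 = 0.0576 - (-0.12) = 0.1776.
  D >= 0, so the roots are real: z = (-b +/- sqrt(D)) / (2a) = (-0.24 +/- 0.421426) / (-0.06).
    z_1 = (-0.24 + 0.421426) / (-0.06) = -3.0238,   |z_1| = 3.0238.
    z_2 = (-0.24 - 0.421426) / (-0.06) = 11.0238,   |z_2| = 11.0238.
Moduli of all roots: 1.2500, 3.0238, 11.0238.
All moduli strictly greater than 1? Yes.
Verdict: Invertible.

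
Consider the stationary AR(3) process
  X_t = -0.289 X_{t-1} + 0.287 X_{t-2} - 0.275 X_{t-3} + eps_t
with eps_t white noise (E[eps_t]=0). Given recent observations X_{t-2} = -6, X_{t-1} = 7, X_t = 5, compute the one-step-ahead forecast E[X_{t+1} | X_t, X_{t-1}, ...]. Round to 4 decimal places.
E[X_{t+1} \mid \mathcal F_t] = 2.2140

For an AR(p) model X_t = c + sum_i phi_i X_{t-i} + eps_t, the
one-step-ahead conditional mean is
  E[X_{t+1} | X_t, ...] = c + sum_i phi_i X_{t+1-i}.
Substitute known values:
  E[X_{t+1} | ...] = (-0.289) * (5) + (0.287) * (7) + (-0.275) * (-6)
                   = 2.2140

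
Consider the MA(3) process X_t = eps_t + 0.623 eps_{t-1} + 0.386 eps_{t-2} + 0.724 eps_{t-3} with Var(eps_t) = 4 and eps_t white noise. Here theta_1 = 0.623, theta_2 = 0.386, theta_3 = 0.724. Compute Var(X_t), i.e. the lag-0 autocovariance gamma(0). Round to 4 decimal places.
\gamma(0) = 8.2452

For an MA(q) process X_t = eps_t + sum_i theta_i eps_{t-i} with
Var(eps_t) = sigma^2, the variance is
  gamma(0) = sigma^2 * (1 + sum_i theta_i^2).
  sum_i theta_i^2 = (0.623)^2 + (0.386)^2 + (0.724)^2 = 0.388129 + 0.148996 + 0.524176 = 1.061301.
  gamma(0) = 4 * (1 + 1.061301) = 4 * 2.061301 = 8.245204, which rounds to 8.2452.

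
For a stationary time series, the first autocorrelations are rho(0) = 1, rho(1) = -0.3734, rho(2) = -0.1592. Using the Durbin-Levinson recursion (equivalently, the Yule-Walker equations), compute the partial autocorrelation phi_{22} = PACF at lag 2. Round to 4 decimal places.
\phi_{22} = -0.3470

The PACF at lag k is phi_{kk}, the last component of the solution
to the Yule-Walker system G_k phi = r_k where
  (G_k)_{ij} = rho(|i - j|), (r_k)_i = rho(i), i,j = 1..k.
Equivalently, Durbin-Levinson gives phi_{kk} iteratively:
  phi_{11} = rho(1)
  phi_{kk} = [rho(k) - sum_{j=1..k-1} phi_{k-1,j} rho(k-j)]
            / [1 - sum_{j=1..k-1} phi_{k-1,j} rho(j)],
  phi_{k,j} = phi_{k-1,j} - phi_{kk} phi_{k-1,k-j},  j = 1..k-1.
Step k = 1:
  phi_11 = rho(1) = -0.3734.
Step k = 2:
  phi_22 = [rho(2) - phi_11 rho(1)] / [1 - phi_11 rho(1)] = [-0.1592 - (-0.3734)(-0.3734)] / [1 - (-0.3734)(-0.3734)]
         = -0.29862756 / 0.86057244 = -0.347.
Therefore phi_{22} = -0.3470.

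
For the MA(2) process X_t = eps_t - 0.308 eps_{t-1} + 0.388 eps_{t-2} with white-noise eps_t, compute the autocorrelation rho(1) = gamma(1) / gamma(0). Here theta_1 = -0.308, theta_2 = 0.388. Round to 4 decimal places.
\rho(1) = -0.3433

For an MA(q) process with theta_0 = 1, the autocovariance is
  gamma(k) = sigma^2 * sum_{i=0..q-k} theta_i * theta_{i+k},
and rho(k) = gamma(k) / gamma(0). Sigma^2 cancels.
  numerator   = (1)*(-0.308) + (-0.308)*(0.388) = -0.427504.
  denominator = (1)^2 + (-0.308)^2 + (0.388)^2 = 1.245408.
  rho(1) = -0.427504 / 1.245408 = -0.3433.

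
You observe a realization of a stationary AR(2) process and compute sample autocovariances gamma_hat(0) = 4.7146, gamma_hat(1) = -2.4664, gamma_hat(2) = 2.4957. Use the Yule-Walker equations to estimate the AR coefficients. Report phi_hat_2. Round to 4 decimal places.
\hat\phi_{2} = 0.3520

The Yule-Walker equations for an AR(p) process read, in matrix form,
  Gamma_p phi = r_p,   with   (Gamma_p)_{ij} = gamma(|i - j|),
                       (r_p)_i = gamma(i),   i,j = 1..p.
Substitute the sample gammas (Toeplitz matrix and right-hand side of size 2):
  Gamma_p = [[4.7146, -2.4664], [-2.4664, 4.7146]]
  r_p     = [-2.4664, 2.4957]
Written out:
  4.7146 phi_1 - 2.4664 phi_2 = -2.4664
  -2.4664 phi_1 + 4.7146 phi_2 = 2.4957
Solve by Cramer's rule:
  det = gamma(0)^2 - gamma(1)^2 = (4.7146)^2 - (-2.4664)^2 = 22.22745316 - 6.08312896 = 16.1443242
  phi_hat_1 = [gamma(1) gamma(0) - gamma(1) gamma(2)] / det = [(-2.4664)(4.7146) - (-2.4664)(2.4957)] / 16.1443242 = -5.47269496 / 16.1443242 = -0.339
  phi_hat_2 = [gamma(0) gamma(2) - gamma(1)^2] / det = [(4.7146)(2.4957) - (-2.4664)^2] / 16.1443242 = 5.68309826 / 16.1443242 = 0.352
So phi_hat = [-0.3390, 0.3520].
Therefore phi_hat_2 = 0.3520.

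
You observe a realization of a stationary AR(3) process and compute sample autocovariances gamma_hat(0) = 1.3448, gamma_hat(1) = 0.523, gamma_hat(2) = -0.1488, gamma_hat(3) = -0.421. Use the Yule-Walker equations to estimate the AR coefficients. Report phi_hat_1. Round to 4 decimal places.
\hat\phi_{1} = 0.4540

The Yule-Walker equations for an AR(p) process read, in matrix form,
  Gamma_p phi = r_p,   with   (Gamma_p)_{ij} = gamma(|i - j|),
                       (r_p)_i = gamma(i),   i,j = 1..p.
Substitute the sample gammas (Toeplitz matrix and right-hand side of size 3):
  Gamma_p = [[1.3448, 0.523, -0.1488], [0.523, 1.3448, 0.523], [-0.1488, 0.523, 1.3448]]
  r_p     = [0.523, -0.1488, -0.421]
Written out (R1..R3):
  (R1) 1.3448 phi_1 + 0.523 phi_2 - 0.1488 phi_3 = 0.523
  (R2) 0.523 phi_1 + 1.3448 phi_2 + 0.523 phi_3 = -0.1488
  (R3) -0.1488 phi_1 + 0.523 phi_2 + 1.3448 phi_3 = -0.421
Gaussian elimination:
  R2 <- R2 - (0.523/1.3448) R1 = R2 - (0.388905) R1:  1.141402 phi_2 + 0.580869 phi_3 = -0.352198
  R3 <- R3 - (-0.1488/1.3448) R1 = R3 - (-0.110648) R1:  0.580869 phi_2 + 1.328336 phi_3 = -0.363131
  R3 <- R3 - (0.580869/1.141402) R2 = R3 - (0.508908) R2:  1.032726 phi_3 = -0.183895
Back-substitution:
  phi_hat_3 = -0.183895 / 1.032726 = -0.178067
  phi_hat_2 = (-0.352198 - (0.580869)(-0.178067)) / 1.141402 = -0.217946
  phi_hat_1 = (0.523 - (0.523)(-0.217946) - (-0.1488)(-0.178067)) / 1.3448 = 0.453963
So phi_hat = [0.4540, -0.2179, -0.1781].
Therefore phi_hat_1 = 0.4540.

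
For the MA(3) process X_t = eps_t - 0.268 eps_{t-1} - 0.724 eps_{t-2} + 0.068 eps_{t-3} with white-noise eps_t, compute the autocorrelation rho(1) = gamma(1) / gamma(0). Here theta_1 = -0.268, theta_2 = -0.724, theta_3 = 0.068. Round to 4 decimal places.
\rho(1) = -0.0770

For an MA(q) process with theta_0 = 1, the autocovariance is
  gamma(k) = sigma^2 * sum_{i=0..q-k} theta_i * theta_{i+k},
and rho(k) = gamma(k) / gamma(0). Sigma^2 cancels.
  numerator   = (1)*(-0.268) + (-0.268)*(-0.724) + (-0.724)*(0.068) = -0.1232.
  denominator = (1)^2 + (-0.268)^2 + (-0.724)^2 + (0.068)^2 = 1.600624.
  rho(1) = -0.1232 / 1.600624 = -0.0770.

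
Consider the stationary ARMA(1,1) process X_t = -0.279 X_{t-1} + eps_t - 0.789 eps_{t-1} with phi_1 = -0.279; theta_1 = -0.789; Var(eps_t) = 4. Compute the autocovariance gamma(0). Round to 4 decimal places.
\gamma(0) = 8.9476

Multiply the model equation by X_{t-k} and take expectations. With theta_0 = psi_0 = 1 and psi_j the MA(infinity) weights, this gives
  gamma(k) - sum_i phi_i gamma(k-i) = c_k,
  c_k = sigma^2 * sum_{j=k..q} theta_j psi_{j-k}   (c_k = 0 for k > q),
using gamma(-m) = gamma(m).
psi-weights needed (psi_j = theta_j + sum_i phi_i psi_{j-i}):
  psi_1 = theta_1 + phi_1 = -0.789 + (-0.279) = -1.068
Right-hand sides:
  c_0 = sigma^2 (1 + theta_1 psi_1) = 4 * (1 + (-0.789)(-1.068)) = 4 * 1.842652 = 7.370608
  c_1 = sigma^2 theta_1 = 4 * (-0.789) = -3.156
  c_2 = 0
Equations for k = 0 and k = 1 (AR order 1):
  gamma(0) = phi_1 gamma(1) + c_0
  gamma(1) = phi_1 gamma(0) + c_1
Substituting the second into the first: gamma(0) (1 - phi_1^2) = c_0 + phi_1 c_1, so
  gamma(0) = (c_0 + phi_1 c_1) / (1 - phi_1^2) = (7.370608 + (-0.279)(-3.156)) / (1 - (-0.279)^2) = 8.251132 / 0.922159 = 8.947624.
Therefore gamma(0) = 8.9476 (to 4 decimal places).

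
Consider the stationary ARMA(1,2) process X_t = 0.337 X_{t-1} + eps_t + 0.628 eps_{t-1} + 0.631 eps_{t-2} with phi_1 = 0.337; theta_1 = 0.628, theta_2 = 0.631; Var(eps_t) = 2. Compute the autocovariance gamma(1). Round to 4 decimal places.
\gamma(1) = 4.4707

Multiply the model equation by X_{t-k} and take expectations. With theta_0 = psi_0 = 1 and psi_j the MA(infinity) weights, this gives
  gamma(k) - sum_i phi_i gamma(k-i) = c_k,
  c_k = sigma^2 * sum_{j=k..q} theta_j psi_{j-k}   (c_k = 0 for k > q),
using gamma(-m) = gamma(m).
psi-weights needed (psi_j = theta_j + sum_i phi_i psi_{j-i}):
  psi_1 = theta_1 + phi_1 = 0.628 + (0.337) = 0.965
  psi_2 = theta_2 + phi_1 psi_1 = 0.631 + (0.337)(0.965) = 0.956205
Right-hand sides:
  c_0 = sigma^2 (1 + theta_1 psi_1 + theta_2 psi_2) = 2 * (1 + (0.628)(0.965) + (0.631)(0.956205)) = 2 * 2.209385 = 4.418771
  c_1 = sigma^2 (theta_1 + theta_2 psi_1) = 2 * (0.628 + (0.631)(0.965)) = 2.47383
  c_2 = sigma^2 theta_2 = 2 * (0.631) = 1.262
Equations for k = 0 and k = 1 (AR order 1):
  gamma(0) = phi_1 gamma(1) + c_0
  gamma(1) = phi_1 gamma(0) + c_1
Substituting the second into the first: gamma(0) (1 - phi_1^2) = c_0 + phi_1 c_1, so
  gamma(0) = (c_0 + phi_1 c_1) / (1 - phi_1^2) = (4.418771 + (0.337)(2.47383)) / (1 - (0.337)^2) = 5.252451 / 0.886431 = 5.925392.
  gamma(1) = phi_1 gamma(0) + c_1 = (0.337)(5.925392) + (2.47383) = 4.470687.
Therefore gamma(1) = 4.4707 (to 4 decimal places).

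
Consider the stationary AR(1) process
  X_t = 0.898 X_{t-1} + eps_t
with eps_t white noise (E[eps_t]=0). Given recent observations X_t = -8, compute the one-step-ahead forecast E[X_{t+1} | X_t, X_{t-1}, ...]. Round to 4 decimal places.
E[X_{t+1} \mid \mathcal F_t] = -7.1840

For an AR(p) model X_t = c + sum_i phi_i X_{t-i} + eps_t, the
one-step-ahead conditional mean is
  E[X_{t+1} | X_t, ...] = c + sum_i phi_i X_{t+1-i}.
Substitute known values:
  E[X_{t+1} | ...] = (0.898) * (-8)
                   = -7.1840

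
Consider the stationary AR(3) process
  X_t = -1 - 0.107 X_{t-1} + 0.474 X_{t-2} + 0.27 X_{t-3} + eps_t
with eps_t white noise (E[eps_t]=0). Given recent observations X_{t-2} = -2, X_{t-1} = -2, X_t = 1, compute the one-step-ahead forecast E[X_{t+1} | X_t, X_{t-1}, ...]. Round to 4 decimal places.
E[X_{t+1} \mid \mathcal F_t] = -2.5950

For an AR(p) model X_t = c + sum_i phi_i X_{t-i} + eps_t, the
one-step-ahead conditional mean is
  E[X_{t+1} | X_t, ...] = c + sum_i phi_i X_{t+1-i}.
Substitute known values:
  E[X_{t+1} | ...] = -1 + (-0.107) * (1) + (0.474) * (-2) + (0.27) * (-2)
                   = -2.5950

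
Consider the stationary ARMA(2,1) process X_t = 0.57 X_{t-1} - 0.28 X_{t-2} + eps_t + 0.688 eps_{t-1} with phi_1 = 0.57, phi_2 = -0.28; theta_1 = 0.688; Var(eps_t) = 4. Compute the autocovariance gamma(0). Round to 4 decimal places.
\gamma(0) = 11.2938

Multiply the model equation by X_{t-k} and take expectations. With theta_0 = psi_0 = 1 and psi_j the MA(infinity) weights, this gives
  gamma(k) - sum_i phi_i gamma(k-i) = c_k,
  c_k = sigma^2 * sum_{j=k..q} theta_j psi_{j-k}   (c_k = 0 for k > q),
using gamma(-m) = gamma(m).
psi-weights needed (psi_j = theta_j + sum_i phi_i psi_{j-i}):
  psi_1 = theta_1 + phi_1 = 0.688 + (0.57) = 1.258
Right-hand sides:
  c_0 = sigma^2 (1 + theta_1 psi_1) = 4 * (1 + (0.688)(1.258)) = 4 * 1.865504 = 7.462016
  c_1 = sigma^2 theta_1 = 4 * (0.688) = 2.752
  c_2 = 0
Equations for k = 0, 1, 2 (AR order 2, c_2 = 0):
  (E0) gamma(0) = phi_1 gamma(1) + phi_2 gamma(2) + c_0
  (E1) gamma(1) = phi_1 gamma(0) + phi_2 gamma(1) + c_1
  (E2) gamma(2) = phi_1 gamma(1) + phi_2 gamma(0)
From (E1): gamma(1) = A gamma(0) + B with
  A = phi_1 / (1 - phi_2) = 0.57 / 1.28 = 0.445312,   B = c_1 / (1 - phi_2) = 2.752 / 1.28 = 2.15.
Insert (E2) into (E0): gamma(0) (1 - phi_2^2) = phi_1 (1 + phi_2) gamma(1) + c_0.
  phi_1 (1 + phi_2) = (0.57)(0.72) = 0.4104,   1 - phi_2^2 = 0.9216.
Replace gamma(1) by A gamma(0) + B and collect gamma(0):
  gamma(0) [0.9216 - (0.4104)(0.445312)] = (0.4104)(2.15) + 7.462016
  gamma(0) * 0.738844 = 8.344376
  gamma(0) = 8.344376 / 0.738844 = 11.29383.
Therefore gamma(0) = 11.2938 (to 4 decimal places).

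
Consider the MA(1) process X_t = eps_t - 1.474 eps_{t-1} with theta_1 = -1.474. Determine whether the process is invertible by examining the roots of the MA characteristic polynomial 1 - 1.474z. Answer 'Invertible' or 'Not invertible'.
\text{Not invertible}

The MA(q) characteristic polynomial is P(z) = 1 - 1.474z.
Invertibility requires all roots to lie outside the unit circle, i.e. |z| > 1 for every root.
This is linear in z: 1 + (-1.474) z = 0  =>  z = -1/(-1.474) = 0.678426,  |z| = 0.678426.
Moduli of all roots: 0.6784.
All moduli strictly greater than 1? No.
Verdict: Not invertible.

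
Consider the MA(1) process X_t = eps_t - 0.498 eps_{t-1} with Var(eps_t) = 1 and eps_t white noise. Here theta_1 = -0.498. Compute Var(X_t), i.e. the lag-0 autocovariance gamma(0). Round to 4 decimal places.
\gamma(0) = 1.2480

For an MA(q) process X_t = eps_t + sum_i theta_i eps_{t-i} with
Var(eps_t) = sigma^2, the variance is
  gamma(0) = sigma^2 * (1 + sum_i theta_i^2).
  sum_i theta_i^2 = (-0.498)^2 = 0.248004.
  gamma(0) = 1 * (1 + 0.248004) = 1 * 1.248004 = 1.248004, which rounds to 1.2480.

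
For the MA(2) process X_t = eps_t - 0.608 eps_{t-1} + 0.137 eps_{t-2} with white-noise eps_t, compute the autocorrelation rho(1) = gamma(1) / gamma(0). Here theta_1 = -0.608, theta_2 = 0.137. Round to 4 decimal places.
\rho(1) = -0.4979

For an MA(q) process with theta_0 = 1, the autocovariance is
  gamma(k) = sigma^2 * sum_{i=0..q-k} theta_i * theta_{i+k},
and rho(k) = gamma(k) / gamma(0). Sigma^2 cancels.
  numerator   = (1)*(-0.608) + (-0.608)*(0.137) = -0.691296.
  denominator = (1)^2 + (-0.608)^2 + (0.137)^2 = 1.388433.
  rho(1) = -0.691296 / 1.388433 = -0.4979.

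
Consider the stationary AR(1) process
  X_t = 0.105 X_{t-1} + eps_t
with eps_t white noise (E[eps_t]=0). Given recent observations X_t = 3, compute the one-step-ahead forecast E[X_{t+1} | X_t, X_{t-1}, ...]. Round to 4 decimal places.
E[X_{t+1} \mid \mathcal F_t] = 0.3150

For an AR(p) model X_t = c + sum_i phi_i X_{t-i} + eps_t, the
one-step-ahead conditional mean is
  E[X_{t+1} | X_t, ...] = c + sum_i phi_i X_{t+1-i}.
Substitute known values:
  E[X_{t+1} | ...] = (0.105) * (3)
                   = 0.3150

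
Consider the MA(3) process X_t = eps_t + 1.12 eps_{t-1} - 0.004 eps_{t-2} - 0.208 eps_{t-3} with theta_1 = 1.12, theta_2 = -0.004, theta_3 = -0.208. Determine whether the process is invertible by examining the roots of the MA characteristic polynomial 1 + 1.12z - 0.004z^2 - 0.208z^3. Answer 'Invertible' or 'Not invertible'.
\text{Invertible}

The MA(q) characteristic polynomial is P(z) = 1 + 1.12z - 0.004z^2 - 0.208z^3.
Invertibility requires all roots to lie outside the unit circle, i.e. |z| > 1 for every root.
Degree 3: look for a simple real root z0 first, then factor out (1 - z/z0) and solve the remaining quadratic.
Testing z0 = -1.25: P(-1.25) = 1 + (1.12)(-1.25) + (-0.004)(-1.25)^2 + (-0.208)(-1.25)^3
  = 1 + (-1.4) + (-0.00625) + (0.40625) = 0.  So z_0 = -1.25 is a root, |z_0| = 1.25.
Divide out the factor (1 + 0.8 z) = (1 - z/z0) (since 1/z0 = -0.8):
  P(z) = (1 + 0.8 z)(1 + (0.32) z + (-0.26) z^2)
  [check: z-coef 0.32 - (-0.8) = 1.12; z^2-coef -0.26 - (-0.8)(0.32) = -0.004; z^3-coef -(-0.8)(-0.26) = -0.208.]
Remaining roots from the quadratic factor 1 + (0.32) z + (-0.26) z^2:
  Set 1 + (0.32) z + (-0.26) z^2 = 0, i.e. a z^2 + b z + c = 0 with a = -0.26, b = 0.32, c = 1.
  Discriminant D = b^2 - 4ac = (0.32)^2 - 4*(-0.26)*1 = 0.1024 - (-1.04) = 1.1424.
  D >= 0, so the roots are real: z = (-b +/- sqrt(D)) / (2a) = (-0.32 +/- 1.068831) / (-0.52).
    z_1 = (-0.32 + 1.068831) / (-0.52) = -1.4401,   |z_1| = 1.4401.
    z_2 = (-0.32 - 1.068831) / (-0.52) = 2.6708,   |z_2| = 2.6708.
Moduli of all roots: 1.2500, 1.4401, 2.6708.
All moduli strictly greater than 1? Yes.
Verdict: Invertible.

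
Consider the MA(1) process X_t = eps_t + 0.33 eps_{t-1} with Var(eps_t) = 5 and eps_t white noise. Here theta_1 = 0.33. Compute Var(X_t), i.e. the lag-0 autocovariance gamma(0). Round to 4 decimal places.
\gamma(0) = 5.5445

For an MA(q) process X_t = eps_t + sum_i theta_i eps_{t-i} with
Var(eps_t) = sigma^2, the variance is
  gamma(0) = sigma^2 * (1 + sum_i theta_i^2).
  sum_i theta_i^2 = (0.33)^2 = 0.1089.
  gamma(0) = 5 * (1 + 0.1089) = 5 * 1.1089 = 5.5445.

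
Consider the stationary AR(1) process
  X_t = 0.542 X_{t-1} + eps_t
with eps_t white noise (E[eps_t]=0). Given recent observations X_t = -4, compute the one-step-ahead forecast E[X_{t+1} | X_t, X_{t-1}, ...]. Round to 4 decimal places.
E[X_{t+1} \mid \mathcal F_t] = -2.1680

For an AR(p) model X_t = c + sum_i phi_i X_{t-i} + eps_t, the
one-step-ahead conditional mean is
  E[X_{t+1} | X_t, ...] = c + sum_i phi_i X_{t+1-i}.
Substitute known values:
  E[X_{t+1} | ...] = (0.542) * (-4)
                   = -2.1680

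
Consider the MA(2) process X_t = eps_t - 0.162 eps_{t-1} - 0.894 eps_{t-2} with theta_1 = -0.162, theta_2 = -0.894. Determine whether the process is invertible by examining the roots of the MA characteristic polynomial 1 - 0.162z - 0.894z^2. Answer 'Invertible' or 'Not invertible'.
\text{Not invertible}

The MA(q) characteristic polynomial is P(z) = 1 - 0.162z - 0.894z^2.
Invertibility requires all roots to lie outside the unit circle, i.e. |z| > 1 for every root.
Set 1 + (-0.162) z + (-0.894) z^2 = 0, i.e. a z^2 + b z + c = 0 with a = -0.894, b = -0.162, c = 1.
Discriminant D = b^2 - 4ac = (-0.162)^2 - 4*(-0.894)*1 = 0.026244 - (-3.576) = 3.602244.
D >= 0, so the roots are real: z = (-b +/- sqrt(D)) / (2a) = (0.162 +/- 1.897958) / (-1.788).
  z_1 = (0.162 + 1.897958) / (-1.788) = -1.1521,   |z_1| = 1.1521.
  z_2 = (0.162 - 1.897958) / (-1.788) = 0.9709,   |z_2| = 0.9709.
Moduli of all roots: 1.1521, 0.9709.
All moduli strictly greater than 1? No.
Verdict: Not invertible.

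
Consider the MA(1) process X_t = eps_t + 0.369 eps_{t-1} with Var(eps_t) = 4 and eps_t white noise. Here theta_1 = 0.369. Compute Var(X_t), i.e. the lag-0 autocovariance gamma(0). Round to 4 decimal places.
\gamma(0) = 4.5446

For an MA(q) process X_t = eps_t + sum_i theta_i eps_{t-i} with
Var(eps_t) = sigma^2, the variance is
  gamma(0) = sigma^2 * (1 + sum_i theta_i^2).
  sum_i theta_i^2 = (0.369)^2 = 0.136161.
  gamma(0) = 4 * (1 + 0.136161) = 4 * 1.136161 = 4.544644, which rounds to 4.5446.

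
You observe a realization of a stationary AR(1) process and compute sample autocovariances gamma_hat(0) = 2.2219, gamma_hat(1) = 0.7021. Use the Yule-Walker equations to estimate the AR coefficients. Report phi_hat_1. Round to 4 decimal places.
\hat\phi_{1} = 0.3160

The Yule-Walker equations for an AR(p) process read, in matrix form,
  Gamma_p phi = r_p,   with   (Gamma_p)_{ij} = gamma(|i - j|),
                       (r_p)_i = gamma(i),   i,j = 1..p.
Substitute the sample gammas (Toeplitz matrix and right-hand side of size 1):
  Gamma_p = [[2.2219]]
  r_p     = [0.7021]
With p = 1 this is the single equation gamma(0) phi_1 = gamma(1):
  phi_hat_1 = gamma(1) / gamma(0) = 0.7021 / 2.2219 = 0.3160.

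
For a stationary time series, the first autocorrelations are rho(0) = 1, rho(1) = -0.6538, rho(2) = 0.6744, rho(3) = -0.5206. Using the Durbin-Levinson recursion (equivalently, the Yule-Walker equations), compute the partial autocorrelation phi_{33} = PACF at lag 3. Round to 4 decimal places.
\phi_{33} = 0.0260

The PACF at lag k is phi_{kk}, the last component of the solution
to the Yule-Walker system G_k phi = r_k where
  (G_k)_{ij} = rho(|i - j|), (r_k)_i = rho(i), i,j = 1..k.
Equivalently, Durbin-Levinson gives phi_{kk} iteratively:
  phi_{11} = rho(1)
  phi_{kk} = [rho(k) - sum_{j=1..k-1} phi_{k-1,j} rho(k-j)]
            / [1 - sum_{j=1..k-1} phi_{k-1,j} rho(j)],
  phi_{k,j} = phi_{k-1,j} - phi_{kk} phi_{k-1,k-j},  j = 1..k-1.
Step k = 1:
  phi_11 = rho(1) = -0.6538.
Step k = 2:
  phi_22 = [rho(2) - phi_11 rho(1)] / [1 - phi_11 rho(1)] = [0.6744 - (-0.6538)(-0.6538)] / [1 - (-0.6538)(-0.6538)]
         = 0.24694556 / 0.57254556 = 0.431312.
  Update: phi_21 = phi_11 - phi_22 phi_11 = -0.6538 - (0.431312)(-0.6538) = -0.371808.
Step k = 3:
  phi_33 = [rho(3) - phi_21 rho(2) - phi_22 rho(1)] / [1 - phi_21 rho(1) - phi_22 rho(2)]
    numerator   = -0.5206 - (-0.371808)(0.6744) - (0.431312)(-0.6538) = 0.01213917
    denominator = 1 - (-0.371808)(-0.6538) - (0.431312)(0.6744) = 0.46603507
  phi_33 = 0.01213917 / 0.46603507 = 0.026.
Therefore phi_{33} = 0.0260.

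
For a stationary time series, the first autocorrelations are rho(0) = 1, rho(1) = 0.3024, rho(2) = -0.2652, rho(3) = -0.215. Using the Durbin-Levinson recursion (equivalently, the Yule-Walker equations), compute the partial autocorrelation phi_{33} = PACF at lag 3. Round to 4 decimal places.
\phi_{33} = 0.0200

The PACF at lag k is phi_{kk}, the last component of the solution
to the Yule-Walker system G_k phi = r_k where
  (G_k)_{ij} = rho(|i - j|), (r_k)_i = rho(i), i,j = 1..k.
Equivalently, Durbin-Levinson gives phi_{kk} iteratively:
  phi_{11} = rho(1)
  phi_{kk} = [rho(k) - sum_{j=1..k-1} phi_{k-1,j} rho(k-j)]
            / [1 - sum_{j=1..k-1} phi_{k-1,j} rho(j)],
  phi_{k,j} = phi_{k-1,j} - phi_{kk} phi_{k-1,k-j},  j = 1..k-1.
Step k = 1:
  phi_11 = rho(1) = 0.3024.
Step k = 2:
  phi_22 = [rho(2) - phi_11 rho(1)] / [1 - phi_11 rho(1)] = [-0.2652 - (0.3024)(0.3024)] / [1 - (0.3024)(0.3024)]
         = -0.35664576 / 0.90855424 = -0.392542.
  Update: phi_21 = phi_11 - phi_22 phi_11 = 0.3024 - (-0.392542)(0.3024) = 0.421105.
Step k = 3:
  phi_33 = [rho(3) - phi_21 rho(2) - phi_22 rho(1)] / [1 - phi_21 rho(1) - phi_22 rho(2)]
    numerator   = -0.215 - (0.421105)(-0.2652) - (-0.392542)(0.3024) = 0.01538169
    denominator = 1 - (0.421105)(0.3024) - (-0.392542)(-0.2652) = 0.76855578
  phi_33 = 0.01538169 / 0.76855578 = 0.02.
Therefore phi_{33} = 0.0200.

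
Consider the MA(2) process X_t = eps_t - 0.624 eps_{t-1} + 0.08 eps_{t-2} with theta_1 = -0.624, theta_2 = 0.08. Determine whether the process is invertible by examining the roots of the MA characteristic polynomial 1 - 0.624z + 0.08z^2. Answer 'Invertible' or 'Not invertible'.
\text{Invertible}

The MA(q) characteristic polynomial is P(z) = 1 - 0.624z + 0.08z^2.
Invertibility requires all roots to lie outside the unit circle, i.e. |z| > 1 for every root.
Set 1 + (-0.624) z + (0.08) z^2 = 0, i.e. a z^2 + b z + c = 0 with a = 0.08, b = -0.624, c = 1.
Discriminant D = b^2 - 4ac = (-0.624)^2 - 4*(0.08)*1 = 0.389376 - (0.32) = 0.069376.
D >= 0, so the roots are real: z = (-b +/- sqrt(D)) / (2a) = (0.624 +/- 0.263393) / (0.16).
  z_1 = (0.624 + 0.263393) / (0.16) = 5.5462,   |z_1| = 5.5462.
  z_2 = (0.624 - 0.263393) / (0.16) = 2.2538,   |z_2| = 2.2538.
Moduli of all roots: 5.5462, 2.2538.
All moduli strictly greater than 1? Yes.
Verdict: Invertible.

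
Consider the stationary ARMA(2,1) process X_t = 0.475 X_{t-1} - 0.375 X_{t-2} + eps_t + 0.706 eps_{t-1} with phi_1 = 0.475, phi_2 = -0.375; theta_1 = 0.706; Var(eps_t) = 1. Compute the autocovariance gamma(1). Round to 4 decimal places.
\gamma(1) = 1.4201

Multiply the model equation by X_{t-k} and take expectations. With theta_0 = psi_0 = 1 and psi_j the MA(infinity) weights, this gives
  gamma(k) - sum_i phi_i gamma(k-i) = c_k,
  c_k = sigma^2 * sum_{j=k..q} theta_j psi_{j-k}   (c_k = 0 for k > q),
using gamma(-m) = gamma(m).
psi-weights needed (psi_j = theta_j + sum_i phi_i psi_{j-i}):
  psi_1 = theta_1 + phi_1 = 0.706 + (0.475) = 1.181
Right-hand sides:
  c_0 = sigma^2 (1 + theta_1 psi_1) = 1 * (1 + (0.706)(1.181)) = 1 * 1.833786 = 1.833786
  c_1 = sigma^2 theta_1 = 1 * (0.706) = 0.706
  c_2 = 0
Equations for k = 0, 1, 2 (AR order 2, c_2 = 0):
  (E0) gamma(0) = phi_1 gamma(1) + phi_2 gamma(2) + c_0
  (E1) gamma(1) = phi_1 gamma(0) + phi_2 gamma(1) + c_1
  (E2) gamma(2) = phi_1 gamma(1) + phi_2 gamma(0)
From (E1): gamma(1) = A gamma(0) + B with
  A = phi_1 / (1 - phi_2) = 0.475 / 1.375 = 0.345455,   B = c_1 / (1 - phi_2) = 0.706 / 1.375 = 0.513455.
Insert (E2) into (E0): gamma(0) (1 - phi_2^2) = phi_1 (1 + phi_2) gamma(1) + c_0.
  phi_1 (1 + phi_2) = (0.475)(0.625) = 0.296875,   1 - phi_2^2 = 0.859375.
Replace gamma(1) by A gamma(0) + B and collect gamma(0):
  gamma(0) [0.859375 - (0.296875)(0.345455)] = (0.296875)(0.513455) + 1.833786
  gamma(0) * 0.756818 = 1.986218
  gamma(0) = 1.986218 / 0.756818 = 2.624432.
  gamma(1) = A gamma(0) + B = (0.345455)(2.624432) + (0.513455) = 1.420076.
Therefore gamma(1) = 1.4201 (to 4 decimal places).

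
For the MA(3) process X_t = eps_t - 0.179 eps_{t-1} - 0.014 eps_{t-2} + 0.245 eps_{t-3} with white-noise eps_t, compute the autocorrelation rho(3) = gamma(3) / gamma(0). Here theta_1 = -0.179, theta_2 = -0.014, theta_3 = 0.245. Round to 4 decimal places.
\rho(3) = 0.2243

For an MA(q) process with theta_0 = 1, the autocovariance is
  gamma(k) = sigma^2 * sum_{i=0..q-k} theta_i * theta_{i+k},
and rho(k) = gamma(k) / gamma(0). Sigma^2 cancels.
  numerator   = (1)*(0.245) = 0.245.
  denominator = (1)^2 + (-0.179)^2 + (-0.014)^2 + (0.245)^2 = 1.092262.
  rho(3) = 0.245 / 1.092262 = 0.2243.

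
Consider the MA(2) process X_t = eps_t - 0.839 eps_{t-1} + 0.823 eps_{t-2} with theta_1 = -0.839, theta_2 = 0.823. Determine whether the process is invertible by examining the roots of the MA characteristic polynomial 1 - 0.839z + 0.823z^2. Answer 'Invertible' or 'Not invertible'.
\text{Invertible}

The MA(q) characteristic polynomial is P(z) = 1 - 0.839z + 0.823z^2.
Invertibility requires all roots to lie outside the unit circle, i.e. |z| > 1 for every root.
Set 1 + (-0.839) z + (0.823) z^2 = 0, i.e. a z^2 + b z + c = 0 with a = 0.823, b = -0.839, c = 1.
Discriminant D = b^2 - 4ac = (-0.839)^2 - 4*(0.823)*1 = 0.703921 - (3.292) = -2.588079.
D < 0, so the roots are the complex-conjugate pair z = (-b +/- i sqrt(-D)) / (2a) = 0.5097 +/- 0.9774i.
For a conjugate pair |z|^2 = z * conj(z) = (product of roots) = c/a = 1/(0.823) = 1.215067, so |z| = sqrt(1.215067) = 1.1023 for both roots.
Moduli of all roots: 1.1023, 1.1023.
All moduli strictly greater than 1? Yes.
Verdict: Invertible.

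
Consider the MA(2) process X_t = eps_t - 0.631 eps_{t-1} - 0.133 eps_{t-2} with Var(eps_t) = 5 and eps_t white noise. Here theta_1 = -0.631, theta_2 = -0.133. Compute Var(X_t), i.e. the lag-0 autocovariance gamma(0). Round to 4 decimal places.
\gamma(0) = 7.0793

For an MA(q) process X_t = eps_t + sum_i theta_i eps_{t-i} with
Var(eps_t) = sigma^2, the variance is
  gamma(0) = sigma^2 * (1 + sum_i theta_i^2).
  sum_i theta_i^2 = (-0.631)^2 + (-0.133)^2 = 0.398161 + 0.017689 = 0.41585.
  gamma(0) = 5 * (1 + 0.41585) = 5 * 1.41585 = 7.07925, which rounds to 7.0793.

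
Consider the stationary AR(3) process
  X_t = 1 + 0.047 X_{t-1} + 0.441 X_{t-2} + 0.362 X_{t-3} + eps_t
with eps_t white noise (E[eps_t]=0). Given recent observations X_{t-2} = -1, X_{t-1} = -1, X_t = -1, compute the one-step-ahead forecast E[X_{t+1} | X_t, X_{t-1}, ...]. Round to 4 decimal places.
E[X_{t+1} \mid \mathcal F_t] = 0.1500

For an AR(p) model X_t = c + sum_i phi_i X_{t-i} + eps_t, the
one-step-ahead conditional mean is
  E[X_{t+1} | X_t, ...] = c + sum_i phi_i X_{t+1-i}.
Substitute known values:
  E[X_{t+1} | ...] = 1 + (0.047) * (-1) + (0.441) * (-1) + (0.362) * (-1)
                   = 0.1500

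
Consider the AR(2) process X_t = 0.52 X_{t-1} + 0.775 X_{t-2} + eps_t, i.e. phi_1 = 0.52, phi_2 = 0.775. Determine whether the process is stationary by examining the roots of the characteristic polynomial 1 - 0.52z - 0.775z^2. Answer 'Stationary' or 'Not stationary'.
\text{Not stationary}

The AR(p) characteristic polynomial is P(z) = 1 - 0.52z - 0.775z^2.
Stationarity requires all roots to lie outside the unit circle, i.e. |z| > 1 for every root.
Set 1 + (-0.52) z + (-0.775) z^2 = 0, i.e. a z^2 + b z + c = 0 with a = -0.775, b = -0.52, c = 1.
Discriminant D = b^2 - 4ac = (-0.52)^2 - 4*(-0.775)*1 = 0.2704 - (-3.1) = 3.3704.
D >= 0, so the roots are real: z = (-b +/- sqrt(D)) / (2a) = (0.52 +/- 1.835865) / (-1.55).
  z_1 = (0.52 + 1.835865) / (-1.55) = -1.5199,   |z_1| = 1.5199.
  z_2 = (0.52 - 1.835865) / (-1.55) = 0.8489,   |z_2| = 0.8489.
Moduli of all roots: 1.5199, 0.8489.
All moduli strictly greater than 1? No.
Verdict: Not stationary.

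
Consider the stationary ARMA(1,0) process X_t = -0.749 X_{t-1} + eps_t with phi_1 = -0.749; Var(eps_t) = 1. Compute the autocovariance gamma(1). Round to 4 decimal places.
\gamma(1) = -1.7062

Multiply the model equation by X_{t-k} and take expectations. With theta_0 = psi_0 = 1 and psi_j the MA(infinity) weights, this gives
  gamma(k) - sum_i phi_i gamma(k-i) = c_k,
  c_k = sigma^2 * sum_{j=k..q} theta_j psi_{j-k}   (c_k = 0 for k > q),
using gamma(-m) = gamma(m).
Pure AR (q = 0): c_0 = sigma^2 = 1, c_k = 0 for k >= 1.
Equations for k = 0 and k = 1 (AR order 1):
  gamma(0) = phi_1 gamma(1) + c_0
  gamma(1) = phi_1 gamma(0) + c_1
Substituting the second into the first: gamma(0) (1 - phi_1^2) = c_0 + phi_1 c_1, so
  gamma(0) = c_0 / (1 - phi_1^2) = 1 / (1 - (-0.749)^2) = 1 / 0.438999 = 2.27791.
  gamma(1) = phi_1 gamma(0) = (-0.749)(2.27791) = -1.706154.
Therefore gamma(1) = -1.7062 (to 4 decimal places).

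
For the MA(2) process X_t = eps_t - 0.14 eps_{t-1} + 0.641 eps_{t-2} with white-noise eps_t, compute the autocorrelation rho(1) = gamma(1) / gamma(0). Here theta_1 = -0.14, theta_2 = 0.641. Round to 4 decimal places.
\rho(1) = -0.1606

For an MA(q) process with theta_0 = 1, the autocovariance is
  gamma(k) = sigma^2 * sum_{i=0..q-k} theta_i * theta_{i+k},
and rho(k) = gamma(k) / gamma(0). Sigma^2 cancels.
  numerator   = (1)*(-0.14) + (-0.14)*(0.641) = -0.22974.
  denominator = (1)^2 + (-0.14)^2 + (0.641)^2 = 1.430481.
  rho(1) = -0.22974 / 1.430481 = -0.1606.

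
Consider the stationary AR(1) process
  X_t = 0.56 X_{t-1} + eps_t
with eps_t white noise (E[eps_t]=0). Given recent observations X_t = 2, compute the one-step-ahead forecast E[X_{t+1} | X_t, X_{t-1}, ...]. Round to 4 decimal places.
E[X_{t+1} \mid \mathcal F_t] = 1.1200

For an AR(p) model X_t = c + sum_i phi_i X_{t-i} + eps_t, the
one-step-ahead conditional mean is
  E[X_{t+1} | X_t, ...] = c + sum_i phi_i X_{t+1-i}.
Substitute known values:
  E[X_{t+1} | ...] = (0.56) * (2)
                   = 1.1200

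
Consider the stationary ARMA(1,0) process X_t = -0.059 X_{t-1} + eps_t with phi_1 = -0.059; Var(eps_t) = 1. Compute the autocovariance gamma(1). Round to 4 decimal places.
\gamma(1) = -0.0592

Multiply the model equation by X_{t-k} and take expectations. With theta_0 = psi_0 = 1 and psi_j the MA(infinity) weights, this gives
  gamma(k) - sum_i phi_i gamma(k-i) = c_k,
  c_k = sigma^2 * sum_{j=k..q} theta_j psi_{j-k}   (c_k = 0 for k > q),
using gamma(-m) = gamma(m).
Pure AR (q = 0): c_0 = sigma^2 = 1, c_k = 0 for k >= 1.
Equations for k = 0 and k = 1 (AR order 1):
  gamma(0) = phi_1 gamma(1) + c_0
  gamma(1) = phi_1 gamma(0) + c_1
Substituting the second into the first: gamma(0) (1 - phi_1^2) = c_0 + phi_1 c_1, so
  gamma(0) = c_0 / (1 - phi_1^2) = 1 / (1 - (-0.059)^2) = 1 / 0.996519 = 1.003493.
  gamma(1) = phi_1 gamma(0) = (-0.059)(1.003493) = -0.059206.
Therefore gamma(1) = -0.0592 (to 4 decimal places).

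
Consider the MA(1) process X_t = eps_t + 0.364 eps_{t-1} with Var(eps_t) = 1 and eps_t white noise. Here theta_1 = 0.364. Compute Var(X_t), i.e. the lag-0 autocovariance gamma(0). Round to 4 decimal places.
\gamma(0) = 1.1325

For an MA(q) process X_t = eps_t + sum_i theta_i eps_{t-i} with
Var(eps_t) = sigma^2, the variance is
  gamma(0) = sigma^2 * (1 + sum_i theta_i^2).
  sum_i theta_i^2 = (0.364)^2 = 0.132496.
  gamma(0) = 1 * (1 + 0.132496) = 1 * 1.132496 = 1.132496, which rounds to 1.1325.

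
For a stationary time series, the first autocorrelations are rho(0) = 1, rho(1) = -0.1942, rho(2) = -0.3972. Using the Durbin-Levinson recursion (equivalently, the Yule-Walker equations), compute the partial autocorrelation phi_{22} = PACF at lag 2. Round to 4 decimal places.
\phi_{22} = -0.4520

The PACF at lag k is phi_{kk}, the last component of the solution
to the Yule-Walker system G_k phi = r_k where
  (G_k)_{ij} = rho(|i - j|), (r_k)_i = rho(i), i,j = 1..k.
Equivalently, Durbin-Levinson gives phi_{kk} iteratively:
  phi_{11} = rho(1)
  phi_{kk} = [rho(k) - sum_{j=1..k-1} phi_{k-1,j} rho(k-j)]
            / [1 - sum_{j=1..k-1} phi_{k-1,j} rho(j)],
  phi_{k,j} = phi_{k-1,j} - phi_{kk} phi_{k-1,k-j},  j = 1..k-1.
Step k = 1:
  phi_11 = rho(1) = -0.1942.
Step k = 2:
  phi_22 = [rho(2) - phi_11 rho(1)] / [1 - phi_11 rho(1)] = [-0.3972 - (-0.1942)(-0.1942)] / [1 - (-0.1942)(-0.1942)]
         = -0.43491364 / 0.96228636 = -0.452.
Therefore phi_{22} = -0.4520.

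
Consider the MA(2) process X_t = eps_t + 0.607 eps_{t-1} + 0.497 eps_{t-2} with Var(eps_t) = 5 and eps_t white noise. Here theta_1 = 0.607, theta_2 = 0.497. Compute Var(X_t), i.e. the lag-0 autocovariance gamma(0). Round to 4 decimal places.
\gamma(0) = 8.0773

For an MA(q) process X_t = eps_t + sum_i theta_i eps_{t-i} with
Var(eps_t) = sigma^2, the variance is
  gamma(0) = sigma^2 * (1 + sum_i theta_i^2).
  sum_i theta_i^2 = (0.607)^2 + (0.497)^2 = 0.368449 + 0.247009 = 0.615458.
  gamma(0) = 5 * (1 + 0.615458) = 5 * 1.615458 = 8.07729, which rounds to 8.0773.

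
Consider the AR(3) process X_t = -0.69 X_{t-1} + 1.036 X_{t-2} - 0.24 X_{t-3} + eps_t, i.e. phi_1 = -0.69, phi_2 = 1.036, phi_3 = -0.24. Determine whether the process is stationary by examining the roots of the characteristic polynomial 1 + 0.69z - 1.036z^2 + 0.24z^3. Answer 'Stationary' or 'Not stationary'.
\text{Not stationary}

The AR(p) characteristic polynomial is P(z) = 1 + 0.69z - 1.036z^2 + 0.24z^3.
Stationarity requires all roots to lie outside the unit circle, i.e. |z| > 1 for every root.
Degree 3: look for a simple real root z0 first, then factor out (1 - z/z0) and solve the remaining quadratic.
Testing z0 = 2.5: P(2.5) = 1 + (0.69)(2.5) + (-1.036)(2.5)^2 + (0.24)(2.5)^3
  = 1 + (1.725) + (-6.475) + (3.75) = 0.  So z_0 = 2.5 is a root, |z_0| = 2.5.
Divide out the factor (1 - 0.4 z) = (1 - z/z0) (since 1/z0 = 0.4):
  P(z) = (1 - 0.4 z)(1 + (1.09) z + (-0.6) z^2)
  [check: z-coef 1.09 - (0.4) = 0.69; z^2-coef -0.6 - (0.4)(1.09) = -1.036; z^3-coef -(0.4)(-0.6) = 0.24.]
Remaining roots from the quadratic factor 1 + (1.09) z + (-0.6) z^2:
  Set 1 + (1.09) z + (-0.6) z^2 = 0, i.e. a z^2 + b z + c = 0 with a = -0.6, b = 1.09, c = 1.
  Discriminant D = b^2 - 4ac = (1.09)^2 - 4*(-0.6)*1 = 1.1881 - (-2.4) = 3.5881.
  D >= 0, so the roots are real: z = (-b +/- sqrt(D)) / (2a) = (-1.09 +/- 1.894228) / (-1.2).
    z_1 = (-1.09 + 1.894228) / (-1.2) = -0.6702,   |z_1| = 0.6702.
    z_2 = (-1.09 - 1.894228) / (-1.2) = 2.4869,   |z_2| = 2.4869.
Moduli of all roots: 2.5000, 0.6702, 2.4869.
All moduli strictly greater than 1? No.
Verdict: Not stationary.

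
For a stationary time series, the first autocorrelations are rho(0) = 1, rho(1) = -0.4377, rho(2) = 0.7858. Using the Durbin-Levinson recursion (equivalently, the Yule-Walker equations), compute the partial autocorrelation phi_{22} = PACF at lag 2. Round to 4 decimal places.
\phi_{22} = 0.7350

The PACF at lag k is phi_{kk}, the last component of the solution
to the Yule-Walker system G_k phi = r_k where
  (G_k)_{ij} = rho(|i - j|), (r_k)_i = rho(i), i,j = 1..k.
Equivalently, Durbin-Levinson gives phi_{kk} iteratively:
  phi_{11} = rho(1)
  phi_{kk} = [rho(k) - sum_{j=1..k-1} phi_{k-1,j} rho(k-j)]
            / [1 - sum_{j=1..k-1} phi_{k-1,j} rho(j)],
  phi_{k,j} = phi_{k-1,j} - phi_{kk} phi_{k-1,k-j},  j = 1..k-1.
Step k = 1:
  phi_11 = rho(1) = -0.4377.
Step k = 2:
  phi_22 = [rho(2) - phi_11 rho(1)] / [1 - phi_11 rho(1)] = [0.7858 - (-0.4377)(-0.4377)] / [1 - (-0.4377)(-0.4377)]
         = 0.59421871 / 0.80841871 = 0.735.
Therefore phi_{22} = 0.7350.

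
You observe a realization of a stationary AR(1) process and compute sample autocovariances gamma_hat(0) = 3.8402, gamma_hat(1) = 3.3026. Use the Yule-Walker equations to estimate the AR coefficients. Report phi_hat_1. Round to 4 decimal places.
\hat\phi_{1} = 0.8600

The Yule-Walker equations for an AR(p) process read, in matrix form,
  Gamma_p phi = r_p,   with   (Gamma_p)_{ij} = gamma(|i - j|),
                       (r_p)_i = gamma(i),   i,j = 1..p.
Substitute the sample gammas (Toeplitz matrix and right-hand side of size 1):
  Gamma_p = [[3.8402]]
  r_p     = [3.3026]
With p = 1 this is the single equation gamma(0) phi_1 = gamma(1):
  phi_hat_1 = gamma(1) / gamma(0) = 3.3026 / 3.8402 = 0.8600.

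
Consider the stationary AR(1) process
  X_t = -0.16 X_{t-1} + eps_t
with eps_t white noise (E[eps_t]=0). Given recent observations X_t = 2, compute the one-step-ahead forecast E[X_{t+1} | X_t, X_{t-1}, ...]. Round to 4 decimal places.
E[X_{t+1} \mid \mathcal F_t] = -0.3200

For an AR(p) model X_t = c + sum_i phi_i X_{t-i} + eps_t, the
one-step-ahead conditional mean is
  E[X_{t+1} | X_t, ...] = c + sum_i phi_i X_{t+1-i}.
Substitute known values:
  E[X_{t+1} | ...] = (-0.16) * (2)
                   = -0.3200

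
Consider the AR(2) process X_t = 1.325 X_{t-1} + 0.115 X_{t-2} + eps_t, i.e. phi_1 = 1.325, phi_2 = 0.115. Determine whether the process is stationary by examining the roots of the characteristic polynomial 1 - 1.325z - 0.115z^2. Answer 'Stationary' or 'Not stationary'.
\text{Not stationary}

The AR(p) characteristic polynomial is P(z) = 1 - 1.325z - 0.115z^2.
Stationarity requires all roots to lie outside the unit circle, i.e. |z| > 1 for every root.
Set 1 + (-1.325) z + (-0.115) z^2 = 0, i.e. a z^2 + b z + c = 0 with a = -0.115, b = -1.325, c = 1.
Discriminant D = b^2 - 4ac = (-1.325)^2 - 4*(-0.115)*1 = 1.755625 - (-0.46) = 2.215625.
D >= 0, so the roots are real: z = (-b +/- sqrt(D)) / (2a) = (1.325 +/- 1.488498) / (-0.23).
  z_1 = (1.325 + 1.488498) / (-0.23) = -12.2326,   |z_1| = 12.2326.
  z_2 = (1.325 - 1.488498) / (-0.23) = 0.7109,   |z_2| = 0.7109.
Moduli of all roots: 12.2326, 0.7109.
All moduli strictly greater than 1? No.
Verdict: Not stationary.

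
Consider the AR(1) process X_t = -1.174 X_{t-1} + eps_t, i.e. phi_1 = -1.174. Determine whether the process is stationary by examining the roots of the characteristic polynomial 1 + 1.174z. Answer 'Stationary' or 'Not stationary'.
\text{Not stationary}

The AR(p) characteristic polynomial is P(z) = 1 + 1.174z.
Stationarity requires all roots to lie outside the unit circle, i.e. |z| > 1 for every root.
This is linear in z: 1 + (1.174) z = 0  =>  z = -1/(1.174) = -0.851789,  |z| = 0.851789.
Moduli of all roots: 0.8518.
All moduli strictly greater than 1? No.
Verdict: Not stationary.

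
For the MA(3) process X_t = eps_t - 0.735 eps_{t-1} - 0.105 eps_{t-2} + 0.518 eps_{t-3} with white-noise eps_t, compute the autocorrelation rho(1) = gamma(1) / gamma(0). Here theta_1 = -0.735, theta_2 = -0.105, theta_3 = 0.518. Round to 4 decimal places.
\rho(1) = -0.3914

For an MA(q) process with theta_0 = 1, the autocovariance is
  gamma(k) = sigma^2 * sum_{i=0..q-k} theta_i * theta_{i+k},
and rho(k) = gamma(k) / gamma(0). Sigma^2 cancels.
  numerator   = (1)*(-0.735) + (-0.735)*(-0.105) + (-0.105)*(0.518) = -0.712215.
  denominator = (1)^2 + (-0.735)^2 + (-0.105)^2 + (0.518)^2 = 1.819574.
  rho(1) = -0.712215 / 1.819574 = -0.3914.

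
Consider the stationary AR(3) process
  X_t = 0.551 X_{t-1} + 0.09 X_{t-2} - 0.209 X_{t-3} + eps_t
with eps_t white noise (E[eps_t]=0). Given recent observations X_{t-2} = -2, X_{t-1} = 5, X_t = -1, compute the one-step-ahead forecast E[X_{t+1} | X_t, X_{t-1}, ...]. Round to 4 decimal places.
E[X_{t+1} \mid \mathcal F_t] = 0.3170

For an AR(p) model X_t = c + sum_i phi_i X_{t-i} + eps_t, the
one-step-ahead conditional mean is
  E[X_{t+1} | X_t, ...] = c + sum_i phi_i X_{t+1-i}.
Substitute known values:
  E[X_{t+1} | ...] = (0.551) * (-1) + (0.09) * (5) + (-0.209) * (-2)
                   = 0.3170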